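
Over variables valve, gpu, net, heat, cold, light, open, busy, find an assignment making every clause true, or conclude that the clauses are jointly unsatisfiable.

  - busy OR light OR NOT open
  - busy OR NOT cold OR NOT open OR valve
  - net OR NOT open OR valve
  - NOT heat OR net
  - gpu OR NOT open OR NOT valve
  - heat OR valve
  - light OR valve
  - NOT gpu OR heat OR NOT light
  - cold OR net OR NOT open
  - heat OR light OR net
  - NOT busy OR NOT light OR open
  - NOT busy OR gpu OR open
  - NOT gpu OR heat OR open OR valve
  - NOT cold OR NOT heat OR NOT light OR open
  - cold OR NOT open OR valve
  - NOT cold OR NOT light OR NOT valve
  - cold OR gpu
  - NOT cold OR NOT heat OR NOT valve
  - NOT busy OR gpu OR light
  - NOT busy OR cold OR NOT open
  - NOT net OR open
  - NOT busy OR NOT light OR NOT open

Set valve = True.
Set gpu = True.
Try net = False:
  (NOT heat OR net) forces heat = False.
  (NOT gpu OR heat OR NOT light) forces light = False.
  clause (heat OR light OR net) is falsified — backtrack.
So net = True.
  then (NOT net OR open) forces open = True.
Set heat = False.
  then (NOT gpu OR heat OR NOT light) forces light = False.
  then (busy OR light OR NOT open) forces busy = True.
  then (NOT busy OR cold OR NOT open) forces cold = True.
All clauses satisfied.

valve=T; gpu=T; net=T; heat=F; cold=T; light=F; open=T; busy=T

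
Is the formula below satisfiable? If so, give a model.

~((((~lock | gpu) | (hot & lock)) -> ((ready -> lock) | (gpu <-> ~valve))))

gpu = False; valve = False; ready = True; lock = False; hot = True

  ~((((~lock | gpu) | (hot & lock)) -> ((ready -> lock) | (gpu <-> ~valve)))) = True
    ((~lock | gpu) | (hot & lock)) -> ((ready -> lock) | (gpu <-> ~valve)) = False
      (~lock | gpu) | (hot & lock) = True
        ~lock | gpu = True
          ~lock = True
        hot & lock = False
      (ready -> lock) | (gpu <-> ~valve) = False
        ready -> lock = False
        gpu <-> ~valve = False
          ~valve = True
The formula evaluates to True.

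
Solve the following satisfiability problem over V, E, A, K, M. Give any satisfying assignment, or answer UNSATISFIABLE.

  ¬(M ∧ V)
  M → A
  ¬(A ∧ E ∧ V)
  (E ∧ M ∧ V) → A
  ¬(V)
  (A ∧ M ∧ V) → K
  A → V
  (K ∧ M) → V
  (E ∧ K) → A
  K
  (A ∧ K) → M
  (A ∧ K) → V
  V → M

V=F, E=F, A=F, K=T, M=F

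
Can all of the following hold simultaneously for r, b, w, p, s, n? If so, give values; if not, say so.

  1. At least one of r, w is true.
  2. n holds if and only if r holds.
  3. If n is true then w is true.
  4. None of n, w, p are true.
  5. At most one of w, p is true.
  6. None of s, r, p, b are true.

Case r = True:
  Constraint (6) is violated (r=T) — contradiction.
Case r = False:
  (1) with r=F forces w = True.
  Constraint (4) is violated (w=T) — contradiction.
Both cases fail — unsatisfiable.

The formula is unsatisfiable.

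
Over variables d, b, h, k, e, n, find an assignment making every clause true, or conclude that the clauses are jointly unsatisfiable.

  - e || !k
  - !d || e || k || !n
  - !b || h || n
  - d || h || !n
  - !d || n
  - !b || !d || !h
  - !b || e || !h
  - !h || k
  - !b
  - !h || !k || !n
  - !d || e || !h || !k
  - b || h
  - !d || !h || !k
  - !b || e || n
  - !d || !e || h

d=F, b=F, h=T, k=T, e=T, n=F

Unit clause (!b) forces b = False.
In (b || h) only h is left, so h = True.
In (!h || k) only k is left, so k = True.
In (!h || !k || !n) only !n is left, so n = False.
In (!d || !h || !k) only !d is left, so d = False.
In (e || !k) only e is left, so e = True.
All clauses satisfied.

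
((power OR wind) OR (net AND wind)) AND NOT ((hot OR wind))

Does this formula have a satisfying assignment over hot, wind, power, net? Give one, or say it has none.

hot: False; wind: False; power: True; net: False

  (power OR wind) OR (net AND wind) = True
    power OR wind = True
    net AND wind = False
  NOT ((hot OR wind)) = True
    hot OR wind = False
Both conjuncts True, so the formula holds.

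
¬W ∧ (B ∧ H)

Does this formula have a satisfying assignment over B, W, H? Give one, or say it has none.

B = True; W = False; H = True

  ¬W = True
  B ∧ H = True
Both conjuncts True, so the formula holds.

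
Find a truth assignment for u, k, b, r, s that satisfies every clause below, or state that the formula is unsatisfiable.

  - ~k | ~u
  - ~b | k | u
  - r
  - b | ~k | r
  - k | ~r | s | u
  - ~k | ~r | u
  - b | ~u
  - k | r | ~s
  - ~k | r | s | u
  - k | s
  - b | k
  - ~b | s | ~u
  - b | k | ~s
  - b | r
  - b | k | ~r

Unit clause (r) forces r = True.
Try u = False:
  (~k | ~r | u) forces k = False.
  (~b | k | u) forces b = False.
  clause (b | k) is falsified — backtrack.
So u = True.
  then (~k | ~u) forces k = False.
  then (b | ~u) forces b = True.
  then (k | s) forces s = True.
All clauses satisfied.

u: True, k: False, b: True, r: True, s: True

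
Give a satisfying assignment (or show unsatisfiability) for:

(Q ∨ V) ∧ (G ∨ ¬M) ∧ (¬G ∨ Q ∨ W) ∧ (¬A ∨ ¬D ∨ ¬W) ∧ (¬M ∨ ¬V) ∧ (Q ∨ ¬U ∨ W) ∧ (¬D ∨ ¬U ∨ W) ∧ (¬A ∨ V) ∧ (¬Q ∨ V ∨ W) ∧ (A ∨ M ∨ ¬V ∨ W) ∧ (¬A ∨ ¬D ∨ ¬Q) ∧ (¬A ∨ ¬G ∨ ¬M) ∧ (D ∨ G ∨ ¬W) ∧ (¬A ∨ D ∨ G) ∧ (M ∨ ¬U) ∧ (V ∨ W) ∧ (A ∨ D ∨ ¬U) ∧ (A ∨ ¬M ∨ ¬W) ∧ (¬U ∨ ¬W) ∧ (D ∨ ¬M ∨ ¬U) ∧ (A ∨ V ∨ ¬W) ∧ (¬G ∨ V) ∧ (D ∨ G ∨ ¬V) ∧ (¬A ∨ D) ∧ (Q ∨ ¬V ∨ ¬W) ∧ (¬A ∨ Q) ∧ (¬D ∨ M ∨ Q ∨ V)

V = True, D = True, Q = True, W = True, U = False, G = True, M = False, A = False

Try V = False:
  (Q ∨ V) forces Q = True.
  (¬A ∨ V) forces A = False.
  (¬Q ∨ V ∨ W) forces W = True.
  clause (A ∨ V ∨ ¬W) is falsified — backtrack.
So V = True.
  then (¬M ∨ ¬V) forces M = False.
  then (M ∨ ¬U) forces U = False.
Set D = True.
Try Q = False:
  (Q ∨ ¬V ∨ ¬W) forces W = False.
  (¬G ∨ Q ∨ W) forces G = False.
  (A ∨ M ∨ ¬V ∨ W) forces A = True.
  clause (¬A ∨ Q) is falsified — backtrack.
So Q = True.
  then (¬A ∨ ¬D ∨ ¬Q) forces A = False.
  then (A ∨ M ∨ ¬V ∨ W) forces W = True.
Set G = True.
All clauses satisfied.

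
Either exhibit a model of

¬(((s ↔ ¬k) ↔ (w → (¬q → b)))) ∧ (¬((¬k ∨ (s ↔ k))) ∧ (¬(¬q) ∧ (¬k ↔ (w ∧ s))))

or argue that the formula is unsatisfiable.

Case q = True: the formula simplifies to ¬((s ↔ ¬k)) ∧ (¬((¬k ∨ (s ↔ k))) ∧ (¬k ↔ (w ∧ s))).
  k = True: simplifies to ¬(¬s) ∧ (¬s ∧ ¬((w ∧ s))).
    s = True: the conjunct ¬s is False.
    s = False: the conjunct ¬(¬s) becomes ¬(¬False) = False.
  k = False: the conjunct ¬((¬k ∨ (s ↔ k))) becomes ¬((True ∨ ¬s)) = False.
Case q = False: the conjunct ¬(¬q) becomes ¬(¬False) = False.
Both cases fail — unsatisfiable.

No satisfying assignment exists.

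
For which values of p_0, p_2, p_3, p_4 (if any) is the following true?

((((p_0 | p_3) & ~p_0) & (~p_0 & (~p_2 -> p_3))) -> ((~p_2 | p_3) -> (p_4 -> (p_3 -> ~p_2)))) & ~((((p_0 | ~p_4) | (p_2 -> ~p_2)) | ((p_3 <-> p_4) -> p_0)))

The formula is unsatisfiable.

Case p_2 = True: the formula simplifies to ((((p_0 | p_3) & ~p_0) & ~p_0) -> (p_3 -> (p_4 -> ~p_3))) & ~(((p_0 | ~p_4) | ((p_3 <-> p_4) -> p_0))).
  p_0 = True: the conjunct ~(((p_0 | ~p_4) | ((p_3 <-> p_4) -> p_0))) becomes ~((True | True)) = False.
  p_0 = False: simplifies to (p_3 -> (p_3 -> (p_4 -> ~p_3))) & ~((~p_4 | ~((p_3 <-> p_4)))).
    p_4 = True: simplifies to (p_3 -> (p_3 -> ~p_3)) & ~(~p_3).
      p_3 = True: the conjunct p_3 -> (p_3 -> ~p_3) becomes True -> (True -> False) = False.
      p_3 = False: the conjunct ~(~p_3) becomes ~(~False) = False.
    p_4 = False: the conjunct ~((~p_4 | ~((p_3 <-> p_4)))) becomes ~((True | ~(~p_3))) = False.
Case p_2 = False: the conjunct ~((((p_0 | ~p_4) | (p_2 -> ~p_2)) | ((p_3 <-> p_4) -> p_0))) becomes ~((True | ((p_3 <-> p_4) -> p_0))) = False.
Both cases fail — unsatisfiable.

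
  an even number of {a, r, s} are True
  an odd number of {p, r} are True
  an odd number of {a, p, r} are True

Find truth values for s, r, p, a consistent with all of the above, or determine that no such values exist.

s = True, r = True, p = False, a = False

{a, r, s}: 2 true → even ✓
{p, r}: 1 true → odd ✓
{a, p, r}: 1 true → odd ✓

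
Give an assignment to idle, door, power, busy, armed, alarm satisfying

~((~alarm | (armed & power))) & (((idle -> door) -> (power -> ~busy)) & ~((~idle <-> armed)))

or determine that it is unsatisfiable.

idle = False, door = True, power = False, busy = True, armed = False, alarm = True

  ~((~alarm | (armed & power))) = True
    ~alarm | (armed & power) = False
      ~alarm = False
      armed & power = False
  ((idle -> door) -> (power -> ~busy)) & ~((~idle <-> armed)) = True
    (idle -> door) -> (power -> ~busy) = True
      idle -> door = True
      power -> ~busy = True
        ~busy = False
    ~((~idle <-> armed)) = True
      ~idle <-> armed = False
        ~idle = True
Both conjuncts True, so the formula holds.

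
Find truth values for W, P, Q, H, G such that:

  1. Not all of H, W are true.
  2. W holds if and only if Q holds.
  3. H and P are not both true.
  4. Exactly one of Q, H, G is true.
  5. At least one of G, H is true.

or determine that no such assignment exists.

W: False, P: False, Q: False, H: False, G: True

  (1) {H, W}: 0/2 true — not all ✓
  (2) W=F, Q=F — same ✓
  (3) H=F, P=F — not both ✓
  (4) {Q, H, G}: 1 true — exactly one ✓
  (5) {G, H}: 1 true — at least one ✓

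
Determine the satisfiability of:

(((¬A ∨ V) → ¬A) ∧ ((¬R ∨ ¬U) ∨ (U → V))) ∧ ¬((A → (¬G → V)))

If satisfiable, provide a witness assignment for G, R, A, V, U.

G=F, R=F, A=T, V=F, U=F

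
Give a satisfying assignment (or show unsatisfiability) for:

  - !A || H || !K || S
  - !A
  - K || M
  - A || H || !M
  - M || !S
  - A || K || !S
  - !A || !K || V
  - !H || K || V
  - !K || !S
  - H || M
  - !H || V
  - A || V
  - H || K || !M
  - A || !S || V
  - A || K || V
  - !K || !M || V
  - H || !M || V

Unit clause (!A) forces A = False.
In (A || V) only V is left, so V = True.
Set K = True.
  then (!K || !S) forces S = False.
Try H = False:
  (A || H || !M) forces M = False.
  clause (H || M) is falsified — backtrack.
So H = True.
Set M = False.
All clauses satisfied.

K=T; A=F; H=T; S=F; M=F; V=T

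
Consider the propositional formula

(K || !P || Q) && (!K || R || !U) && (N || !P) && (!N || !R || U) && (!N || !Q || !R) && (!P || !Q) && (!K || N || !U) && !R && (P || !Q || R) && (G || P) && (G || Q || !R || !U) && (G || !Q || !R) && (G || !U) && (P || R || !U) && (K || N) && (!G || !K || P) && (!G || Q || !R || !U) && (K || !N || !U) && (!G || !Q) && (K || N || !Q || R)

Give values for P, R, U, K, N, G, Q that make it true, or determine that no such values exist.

P=T; R=F; U=F; K=T; N=T; G=F; Q=F

Unit clause (!R) forces R = False.
Set P = True.
  then (N || !P) forces N = True.
  then (!P || !Q) forces Q = False.
  then (K || !P || Q) forces K = True.
  then (!K || R || !U) forces U = False.
Set G = False.
All clauses satisfied.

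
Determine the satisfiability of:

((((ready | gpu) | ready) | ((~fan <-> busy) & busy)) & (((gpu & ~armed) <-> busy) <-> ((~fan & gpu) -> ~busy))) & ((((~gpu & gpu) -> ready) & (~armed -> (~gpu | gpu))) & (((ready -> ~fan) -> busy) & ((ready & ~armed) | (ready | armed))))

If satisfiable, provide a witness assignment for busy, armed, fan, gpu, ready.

busy=F, armed=T, fan=T, gpu=T, ready=T

  (((ready | gpu) | ready) | ((~fan <-> busy) & busy)) & (((gpu & ~armed) <-> busy) <-> ((~fan & gpu) -> ~busy)) = True
    ((ready | gpu) | ready) | ((~fan <-> busy) & busy) = True
      (ready | gpu) | ready = True
        ready | gpu = True
      (~fan <-> busy) & busy = False
        ~fan <-> busy = True
          ~fan = False
    ((gpu & ~armed) <-> busy) <-> ((~fan & gpu) -> ~busy) = True
      (gpu & ~armed) <-> busy = True
        gpu & ~armed = False
          ~armed = False
      (~fan & gpu) -> ~busy = True
        ~fan & gpu = False
          ~fan = False
        ~busy = True
  (((~gpu & gpu) -> ready) & (~armed -> (~gpu | gpu))) & (((ready -> ~fan) -> busy) & ((ready & ~armed) | (ready | armed))) = True
    ((~gpu & gpu) -> ready) & (~armed -> (~gpu | gpu)) = True
      (~gpu & gpu) -> ready = True
        ~gpu & gpu = False
          ~gpu = False
      ~armed -> (~gpu | gpu) = True
        ~armed = False
        ~gpu | gpu = True
          ~gpu = False
    ((ready -> ~fan) -> busy) & ((ready & ~armed) | (ready | armed)) = True
      (ready -> ~fan) -> busy = True
        ready -> ~fan = False
          ~fan = False
      (ready & ~armed) | (ready | armed) = True
        ready & ~armed = False
          ~armed = False
        ready | armed = True
Both conjuncts True, so the formula holds.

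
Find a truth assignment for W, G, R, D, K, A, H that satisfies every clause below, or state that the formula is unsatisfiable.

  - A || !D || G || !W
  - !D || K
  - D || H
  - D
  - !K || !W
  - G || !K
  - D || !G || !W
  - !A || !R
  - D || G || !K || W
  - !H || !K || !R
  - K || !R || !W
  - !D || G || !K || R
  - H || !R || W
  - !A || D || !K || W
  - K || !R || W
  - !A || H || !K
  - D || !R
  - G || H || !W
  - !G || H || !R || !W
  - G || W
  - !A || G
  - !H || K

W=F, G=T, R=F, D=T, K=T, A=T, H=T

Unit clause (D) forces D = True.
In (!D || K) only K is left, so K = True.
In (!K || !W) only !W is left, so W = False.
In (G || !K) only G is left, so G = True.
Set R = False.
Set A = True.
  then (!A || H || !K) forces H = True.
All clauses satisfied.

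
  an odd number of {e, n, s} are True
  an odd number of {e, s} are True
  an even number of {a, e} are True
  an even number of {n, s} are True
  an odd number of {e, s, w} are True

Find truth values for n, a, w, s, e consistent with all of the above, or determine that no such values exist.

n = False, a = True, w = False, s = False, e = True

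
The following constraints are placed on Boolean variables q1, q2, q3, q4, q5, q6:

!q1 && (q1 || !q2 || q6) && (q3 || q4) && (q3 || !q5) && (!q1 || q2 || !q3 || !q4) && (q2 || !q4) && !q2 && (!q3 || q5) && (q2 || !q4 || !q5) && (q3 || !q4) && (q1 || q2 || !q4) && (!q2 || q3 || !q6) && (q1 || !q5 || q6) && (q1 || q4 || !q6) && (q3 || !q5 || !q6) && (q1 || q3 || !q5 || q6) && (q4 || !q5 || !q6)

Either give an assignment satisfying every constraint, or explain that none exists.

No satisfying assignment exists.

Case q1 = True:
  Clause (!q1) is falsified — contradiction.
Case q1 = False:
  (!q2) forces q2 = False.
  (q2 || !q4) forces q4 = False.
  (q3 || q4) forces q3 = True.
  (!q3 || q5) forces q5 = True.
  (q1 || !q5 || q6) forces q6 = True.
  Clause (q1 || q4 || !q6) is falsified — contradiction.
Both cases fail, so the formula is unsatisfiable.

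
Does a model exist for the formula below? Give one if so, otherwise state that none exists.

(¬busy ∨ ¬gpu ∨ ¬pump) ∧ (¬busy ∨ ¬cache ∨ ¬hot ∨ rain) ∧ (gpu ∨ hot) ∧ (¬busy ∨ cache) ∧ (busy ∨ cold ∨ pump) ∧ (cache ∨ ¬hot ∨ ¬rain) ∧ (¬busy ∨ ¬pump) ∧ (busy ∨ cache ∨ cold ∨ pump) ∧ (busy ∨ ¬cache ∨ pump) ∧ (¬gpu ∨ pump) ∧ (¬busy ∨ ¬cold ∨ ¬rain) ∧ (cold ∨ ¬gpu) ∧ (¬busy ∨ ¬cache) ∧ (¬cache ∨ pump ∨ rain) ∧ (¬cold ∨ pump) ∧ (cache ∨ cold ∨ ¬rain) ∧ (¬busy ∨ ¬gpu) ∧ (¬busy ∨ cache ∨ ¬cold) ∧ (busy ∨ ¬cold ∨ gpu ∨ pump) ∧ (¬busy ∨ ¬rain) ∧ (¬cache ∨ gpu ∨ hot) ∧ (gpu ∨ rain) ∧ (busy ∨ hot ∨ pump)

Set hot = False.
  then (gpu ∨ hot) forces gpu = True.
  then (¬gpu ∨ pump) forces pump = True.
  then (cold ∨ ¬gpu) forces cold = True.
  then (¬busy ∨ ¬gpu) forces busy = False.
Set cache = True.
Set rain = True.
All clauses satisfied.

hot: False; gpu: True; busy: False; cache: True; pump: True; rain: True; cold: True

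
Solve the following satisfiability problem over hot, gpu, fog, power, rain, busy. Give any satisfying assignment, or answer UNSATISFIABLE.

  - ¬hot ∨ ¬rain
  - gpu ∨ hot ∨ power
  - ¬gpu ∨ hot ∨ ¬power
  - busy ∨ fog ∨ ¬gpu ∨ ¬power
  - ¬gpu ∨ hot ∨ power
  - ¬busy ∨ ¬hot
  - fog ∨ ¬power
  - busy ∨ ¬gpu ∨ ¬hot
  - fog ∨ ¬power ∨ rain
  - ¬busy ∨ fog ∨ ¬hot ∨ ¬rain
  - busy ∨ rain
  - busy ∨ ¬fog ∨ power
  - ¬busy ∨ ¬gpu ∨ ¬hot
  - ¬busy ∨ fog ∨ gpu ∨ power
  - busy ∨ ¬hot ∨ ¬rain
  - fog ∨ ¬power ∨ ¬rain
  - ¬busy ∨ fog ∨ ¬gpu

Try hot = True:
  (¬hot ∨ ¬rain) forces rain = False.
  (¬busy ∨ ¬hot) forces busy = False.
  clause (busy ∨ rain) is falsified — backtrack.
So hot = False.
Set gpu = False.
  then (gpu ∨ hot ∨ power) forces power = True.
  then (fog ∨ ¬power) forces fog = True.
Set rain = True.
Set busy = False.
All clauses satisfied.

hot = False, gpu = False, fog = True, power = True, rain = True, busy = False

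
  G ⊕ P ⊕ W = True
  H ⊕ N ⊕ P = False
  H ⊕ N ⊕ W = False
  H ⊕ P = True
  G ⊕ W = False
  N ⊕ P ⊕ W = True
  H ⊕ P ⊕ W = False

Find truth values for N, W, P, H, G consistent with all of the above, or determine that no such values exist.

N: True, W: True, P: True, H: False, G: True

G ⊕ P ⊕ W = T ⊕ T ⊕ T = True ✓
H ⊕ N ⊕ P = F ⊕ T ⊕ T = False ✓
H ⊕ N ⊕ W = F ⊕ T ⊕ T = False ✓
H ⊕ P = F ⊕ T = True ✓
G ⊕ W = T ⊕ T = False ✓
N ⊕ P ⊕ W = T ⊕ T ⊕ T = True ✓
H ⊕ P ⊕ W = F ⊕ T ⊕ T = False ✓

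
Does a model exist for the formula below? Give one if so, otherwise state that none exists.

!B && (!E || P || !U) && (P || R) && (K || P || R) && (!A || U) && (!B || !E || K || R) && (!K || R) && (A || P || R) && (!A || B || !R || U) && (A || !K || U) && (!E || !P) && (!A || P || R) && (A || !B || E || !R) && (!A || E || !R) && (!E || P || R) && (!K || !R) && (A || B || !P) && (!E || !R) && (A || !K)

Unit clause (!B) forces B = False.
Set P = True.
  then (!E || !P) forces E = False.
  then (A || B || !P) forces A = True.
  then (!A || U) forces U = True.
  then (!A || E || !R) forces R = False.
  then (!K || R) forces K = False.
All clauses satisfied.

P: True, A: True, K: False, B: False, E: False, U: True, R: False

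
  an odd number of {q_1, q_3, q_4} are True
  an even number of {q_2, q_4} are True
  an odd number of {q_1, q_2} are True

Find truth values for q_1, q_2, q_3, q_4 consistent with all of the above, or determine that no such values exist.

q_1 = False, q_2 = True, q_3 = False, q_4 = True

{q_1, q_3, q_4}: 1 true → odd ✓
{q_2, q_4}: 2 true → even ✓
{q_1, q_2}: 1 true → odd ✓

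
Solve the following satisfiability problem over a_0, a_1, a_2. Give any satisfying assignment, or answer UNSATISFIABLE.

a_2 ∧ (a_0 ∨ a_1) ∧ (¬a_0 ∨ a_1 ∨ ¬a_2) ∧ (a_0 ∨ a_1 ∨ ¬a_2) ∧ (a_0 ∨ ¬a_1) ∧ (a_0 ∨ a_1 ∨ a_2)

Unit clause (a_2) forces a_2 = True.
Try a_0 = False:
  (a_0 ∨ a_1) forces a_1 = True.
  clause (a_0 ∨ ¬a_1) is falsified — backtrack.
So a_0 = True.
  then (¬a_0 ∨ a_1 ∨ ¬a_2) forces a_1 = True.
All clauses satisfied.

a_0 = True; a_1 = True; a_2 = True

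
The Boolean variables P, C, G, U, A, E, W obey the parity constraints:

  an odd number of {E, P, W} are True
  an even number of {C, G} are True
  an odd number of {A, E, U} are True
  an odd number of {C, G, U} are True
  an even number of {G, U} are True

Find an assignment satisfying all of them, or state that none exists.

P: True, C: True, G: True, U: True, A: True, E: True, W: True

{E, P, W}: 3 true → odd ✓
{C, G}: 2 true → even ✓
{A, E, U}: 3 true → odd ✓
{C, G, U}: 3 true → odd ✓
{G, U}: 2 true → even ✓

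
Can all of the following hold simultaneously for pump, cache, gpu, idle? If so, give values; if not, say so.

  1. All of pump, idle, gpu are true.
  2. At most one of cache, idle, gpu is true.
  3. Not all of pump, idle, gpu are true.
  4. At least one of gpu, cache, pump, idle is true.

Case pump = True:
  (1) forces idle = True.
  (1) forces gpu = True.
  Constraint (2) is violated (idle=T, gpu=T) — contradiction.
Case pump = False:
  Constraint (1) is violated (pump=F) — contradiction.
Both cases fail — unsatisfiable.

Unsatisfiable — no assignment works.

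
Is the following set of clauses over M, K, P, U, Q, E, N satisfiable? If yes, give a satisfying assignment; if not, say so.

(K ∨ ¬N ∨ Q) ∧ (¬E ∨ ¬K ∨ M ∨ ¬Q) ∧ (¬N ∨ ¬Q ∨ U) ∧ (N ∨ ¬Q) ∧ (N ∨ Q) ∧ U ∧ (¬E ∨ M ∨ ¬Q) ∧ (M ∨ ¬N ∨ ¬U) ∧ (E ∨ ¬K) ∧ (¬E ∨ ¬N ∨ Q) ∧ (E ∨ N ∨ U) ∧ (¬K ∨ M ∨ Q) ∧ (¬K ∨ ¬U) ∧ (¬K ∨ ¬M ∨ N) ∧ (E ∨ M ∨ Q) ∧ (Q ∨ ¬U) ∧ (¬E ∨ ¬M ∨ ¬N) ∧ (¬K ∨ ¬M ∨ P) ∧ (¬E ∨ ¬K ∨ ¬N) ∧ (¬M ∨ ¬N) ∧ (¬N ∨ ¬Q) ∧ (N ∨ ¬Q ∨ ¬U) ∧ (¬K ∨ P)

Case U = True:
  (¬K ∨ ¬U) forces K = False.
  (Q ∨ ¬U) forces Q = True.
  (N ∨ ¬Q) forces N = True.
  Clause (¬N ∨ ¬Q) is falsified — contradiction.
Case U = False:
  Clause (U) is falsified — contradiction.
Both cases fail, so the formula is unsatisfiable.

Unsatisfiable — no assignment works.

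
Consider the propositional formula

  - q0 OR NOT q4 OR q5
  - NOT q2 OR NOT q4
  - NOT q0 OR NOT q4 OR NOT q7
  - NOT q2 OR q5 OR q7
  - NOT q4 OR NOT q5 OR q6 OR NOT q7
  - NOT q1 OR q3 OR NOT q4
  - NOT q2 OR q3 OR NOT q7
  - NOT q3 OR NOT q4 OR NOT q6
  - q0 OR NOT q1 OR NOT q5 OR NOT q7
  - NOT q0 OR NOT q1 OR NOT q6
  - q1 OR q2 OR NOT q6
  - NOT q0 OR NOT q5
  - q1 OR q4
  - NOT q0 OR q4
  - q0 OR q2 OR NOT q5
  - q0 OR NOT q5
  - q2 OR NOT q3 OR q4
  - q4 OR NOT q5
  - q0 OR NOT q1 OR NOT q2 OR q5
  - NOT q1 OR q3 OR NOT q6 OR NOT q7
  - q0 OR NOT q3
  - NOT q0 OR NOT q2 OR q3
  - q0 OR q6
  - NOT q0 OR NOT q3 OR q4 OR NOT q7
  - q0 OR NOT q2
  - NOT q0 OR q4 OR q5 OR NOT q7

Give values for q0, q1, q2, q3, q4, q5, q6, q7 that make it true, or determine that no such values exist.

q0 = True, q1 = False, q2 = False, q3 = True, q4 = True, q5 = False, q6 = False, q7 = False

Set q0 = True.
  then (NOT q0 OR NOT q5) forces q5 = False.
  then (NOT q0 OR q4) forces q4 = True.
  then (NOT q2 OR NOT q4) forces q2 = False.
  then (NOT q0 OR NOT q4 OR NOT q7) forces q7 = False.
Set q1 = False.
  then (q1 OR q2 OR NOT q6) forces q6 = False.
Set q3 = True.
All clauses satisfied.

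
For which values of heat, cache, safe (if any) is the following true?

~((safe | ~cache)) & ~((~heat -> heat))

heat = False, cache = True, safe = False

  ~((safe | ~cache)) = True
    safe | ~cache = False
      ~cache = False
  ~((~heat -> heat)) = True
    ~heat -> heat = False
      ~heat = True
Both conjuncts True, so the formula holds.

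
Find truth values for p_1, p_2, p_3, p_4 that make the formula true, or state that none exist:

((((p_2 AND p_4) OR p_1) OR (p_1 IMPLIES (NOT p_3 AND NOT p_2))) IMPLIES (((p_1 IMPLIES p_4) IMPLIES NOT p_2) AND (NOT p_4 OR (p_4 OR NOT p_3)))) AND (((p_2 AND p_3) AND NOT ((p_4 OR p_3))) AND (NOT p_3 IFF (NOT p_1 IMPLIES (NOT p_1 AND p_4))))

Case p_3 = True: the conjunct NOT ((p_4 OR p_3)) becomes NOT ((p_4 OR True)) = False.
Case p_3 = False: the conjunct p_3 is False.
Both cases fail — unsatisfiable.

Unsatisfiable — no assignment works.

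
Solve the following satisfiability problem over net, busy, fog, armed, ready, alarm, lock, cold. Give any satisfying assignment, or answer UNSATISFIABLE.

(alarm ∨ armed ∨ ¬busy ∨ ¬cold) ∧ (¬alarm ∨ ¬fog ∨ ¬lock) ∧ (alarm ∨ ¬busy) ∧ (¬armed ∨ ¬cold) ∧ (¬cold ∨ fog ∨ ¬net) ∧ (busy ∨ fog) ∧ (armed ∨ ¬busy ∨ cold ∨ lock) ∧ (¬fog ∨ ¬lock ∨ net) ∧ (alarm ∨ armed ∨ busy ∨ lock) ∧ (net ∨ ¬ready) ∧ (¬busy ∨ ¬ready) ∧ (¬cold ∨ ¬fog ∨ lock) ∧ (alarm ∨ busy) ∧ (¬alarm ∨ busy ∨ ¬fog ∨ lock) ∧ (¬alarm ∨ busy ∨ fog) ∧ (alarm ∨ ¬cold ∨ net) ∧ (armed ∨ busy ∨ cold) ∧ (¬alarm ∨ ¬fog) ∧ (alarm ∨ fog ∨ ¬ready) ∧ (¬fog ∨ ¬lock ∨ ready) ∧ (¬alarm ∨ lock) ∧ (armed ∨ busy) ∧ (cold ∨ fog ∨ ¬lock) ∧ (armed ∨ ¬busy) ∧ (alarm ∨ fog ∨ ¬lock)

UNSATISFIABLE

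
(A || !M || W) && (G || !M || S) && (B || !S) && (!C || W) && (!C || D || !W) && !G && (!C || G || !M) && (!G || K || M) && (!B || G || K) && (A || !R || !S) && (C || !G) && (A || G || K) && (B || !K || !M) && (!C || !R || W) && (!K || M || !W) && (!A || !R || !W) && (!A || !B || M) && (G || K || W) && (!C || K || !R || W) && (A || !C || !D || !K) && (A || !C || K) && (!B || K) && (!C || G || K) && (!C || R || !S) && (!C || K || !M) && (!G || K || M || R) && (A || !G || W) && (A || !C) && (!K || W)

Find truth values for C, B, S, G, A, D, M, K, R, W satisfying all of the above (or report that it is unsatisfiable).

Unit clause (!G) forces G = False.
Set C = False.
Set B = True.
  then (!B || G || K) forces K = True.
  then (!K || W) forces W = True.
  then (!K || M || !W) forces M = True.
  then (G || !M || S) forces S = True.
Set A = True.
  then (!A || !R || !W) forces R = False.
Set D = True.
All clauses satisfied.

C = False, B = True, S = True, G = False, A = True, D = True, M = True, K = True, R = False, W = True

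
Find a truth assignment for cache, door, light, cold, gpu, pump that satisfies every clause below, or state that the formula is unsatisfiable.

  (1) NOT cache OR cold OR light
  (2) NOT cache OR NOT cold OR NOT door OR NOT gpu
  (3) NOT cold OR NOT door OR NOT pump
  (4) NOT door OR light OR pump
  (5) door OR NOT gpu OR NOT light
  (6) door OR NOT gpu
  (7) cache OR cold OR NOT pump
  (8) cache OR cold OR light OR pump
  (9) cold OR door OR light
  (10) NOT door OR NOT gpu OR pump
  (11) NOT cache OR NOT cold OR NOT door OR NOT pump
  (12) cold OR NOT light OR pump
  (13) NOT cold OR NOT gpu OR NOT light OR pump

Set cache = False.
Set door = False.
  then (door OR NOT gpu) forces gpu = False.
Set light = False.
  then (cold OR door OR light) forces cold = True.
Set pump = True.
All clauses satisfied.

cache: False, door: False, light: False, cold: True, gpu: False, pump: True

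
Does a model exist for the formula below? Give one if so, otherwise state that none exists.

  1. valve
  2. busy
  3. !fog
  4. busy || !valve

fog: False; valve: True; busy: True

Unit clause (valve) forces valve = True.
Unit clause (busy) forces busy = True.
Unit clause (!fog) forces fog = False.
Check each clause:
  (valve): valve holds.
  (busy): busy holds.
  (!fog): !fog holds.
  (busy || !valve): busy holds.
All clauses satisfied.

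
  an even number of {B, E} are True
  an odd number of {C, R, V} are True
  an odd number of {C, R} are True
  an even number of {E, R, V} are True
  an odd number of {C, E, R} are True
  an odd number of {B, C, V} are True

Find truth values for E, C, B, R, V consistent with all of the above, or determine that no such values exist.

E=F, C=T, B=F, R=F, V=F

{B, E}: 0 true → even ✓
{C, R, V}: 1 true → odd ✓
{C, R}: 1 true → odd ✓
{E, R, V}: 0 true → even ✓
{C, E, R}: 1 true → odd ✓
{B, C, V}: 1 true → odd ✓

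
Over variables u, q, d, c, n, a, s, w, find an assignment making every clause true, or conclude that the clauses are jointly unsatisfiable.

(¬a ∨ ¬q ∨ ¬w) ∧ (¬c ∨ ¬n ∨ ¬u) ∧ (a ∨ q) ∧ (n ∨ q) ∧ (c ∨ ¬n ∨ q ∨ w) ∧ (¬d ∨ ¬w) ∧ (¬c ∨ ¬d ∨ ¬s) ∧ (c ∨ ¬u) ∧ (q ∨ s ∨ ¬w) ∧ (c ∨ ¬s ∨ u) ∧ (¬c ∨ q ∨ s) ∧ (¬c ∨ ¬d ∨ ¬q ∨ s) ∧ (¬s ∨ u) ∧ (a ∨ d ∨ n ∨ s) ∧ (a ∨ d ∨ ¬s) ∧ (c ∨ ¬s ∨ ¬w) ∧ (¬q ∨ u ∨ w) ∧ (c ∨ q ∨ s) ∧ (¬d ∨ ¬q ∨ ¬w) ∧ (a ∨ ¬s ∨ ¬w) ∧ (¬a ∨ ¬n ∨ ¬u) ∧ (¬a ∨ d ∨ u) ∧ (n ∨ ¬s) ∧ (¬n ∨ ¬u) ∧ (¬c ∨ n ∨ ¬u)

Try u = True:
  (c ∨ ¬u) forces c = True.
  (¬c ∨ ¬n ∨ ¬u) forces n = False.
  clause (¬c ∨ n ∨ ¬u) is falsified — backtrack.
So u = False.
  then (¬s ∨ u) forces s = False.
Set q = True.
  then (¬q ∨ u ∨ w) forces w = True.
  then (¬d ∨ ¬q ∨ ¬w) forces d = False.
  then (¬a ∨ d ∨ u) forces a = False.
  then (a ∨ d ∨ n ∨ s) forces n = True.
Set c = True.
All clauses satisfied.

u = False, q = True, d = False, c = True, n = True, a = False, s = False, w = True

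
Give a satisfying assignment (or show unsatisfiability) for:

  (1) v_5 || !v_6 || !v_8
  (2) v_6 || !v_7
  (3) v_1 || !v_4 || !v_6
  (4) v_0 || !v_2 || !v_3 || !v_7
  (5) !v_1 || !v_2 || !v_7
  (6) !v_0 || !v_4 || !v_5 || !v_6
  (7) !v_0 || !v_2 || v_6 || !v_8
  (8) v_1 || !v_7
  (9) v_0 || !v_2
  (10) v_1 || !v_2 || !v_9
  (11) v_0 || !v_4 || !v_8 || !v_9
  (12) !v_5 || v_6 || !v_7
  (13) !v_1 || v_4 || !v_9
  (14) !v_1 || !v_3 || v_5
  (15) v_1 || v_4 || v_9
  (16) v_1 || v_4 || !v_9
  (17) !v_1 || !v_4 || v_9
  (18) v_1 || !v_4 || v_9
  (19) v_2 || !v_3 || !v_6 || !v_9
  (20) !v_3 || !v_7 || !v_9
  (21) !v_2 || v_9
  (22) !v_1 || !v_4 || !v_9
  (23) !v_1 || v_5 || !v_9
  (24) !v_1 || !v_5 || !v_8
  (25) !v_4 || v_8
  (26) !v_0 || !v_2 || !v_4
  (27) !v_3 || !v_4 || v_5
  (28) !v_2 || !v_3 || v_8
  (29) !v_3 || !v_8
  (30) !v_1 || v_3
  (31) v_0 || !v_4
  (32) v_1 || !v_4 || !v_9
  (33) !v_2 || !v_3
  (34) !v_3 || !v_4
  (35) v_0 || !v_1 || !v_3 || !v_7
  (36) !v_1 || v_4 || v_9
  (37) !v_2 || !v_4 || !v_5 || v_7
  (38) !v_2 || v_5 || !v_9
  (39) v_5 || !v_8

Unsatisfiable

Case v_1 = True:
  (!v_1 || v_3) forces v_3 = True.
  (!v_1 || !v_3 || v_5) forces v_5 = True.
  (!v_1 || !v_5 || !v_8) forces v_8 = False.
  (!v_4 || v_8) forces v_4 = False.
  (!v_1 || v_4 || !v_9) forces v_9 = False.
  Clause (!v_1 || v_4 || v_9) is falsified — contradiction.
Case v_1 = False:
  (v_1 || !v_7) forces v_7 = False.
  If v_4 = True:
    (v_1 || !v_4 || !v_6) forces v_6 = False.
    (v_1 || !v_4 || v_9) forces v_9 = True.
    clause (v_1 || !v_4 || !v_9) is falsified.
  If v_4 = False:
    (v_1 || v_4 || v_9) forces v_9 = True.
    clause (v_1 || v_4 || !v_9) is falsified.
  Every sub-case reaches a contradiction.
Both cases fail, so the formula is unsatisfiable.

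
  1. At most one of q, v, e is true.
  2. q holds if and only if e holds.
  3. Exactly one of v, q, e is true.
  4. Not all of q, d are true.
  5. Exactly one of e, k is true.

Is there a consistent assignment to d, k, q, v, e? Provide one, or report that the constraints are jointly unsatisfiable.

d = True; k = True; q = False; v = True; e = False

  (1) {q, v, e}: 1 true — at most one ✓
  (2) q=F, e=F — same ✓
  (3) {v, q, e}: 1 true — exactly one ✓
  (4) {q, d}: 1/2 true — not all ✓
  (5) {e, k}: 1 true — exactly one ✓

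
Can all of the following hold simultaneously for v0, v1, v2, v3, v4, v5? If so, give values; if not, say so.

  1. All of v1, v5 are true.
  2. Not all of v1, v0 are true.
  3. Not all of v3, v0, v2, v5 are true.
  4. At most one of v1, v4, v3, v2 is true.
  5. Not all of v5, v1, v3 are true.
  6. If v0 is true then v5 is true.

v0=F, v1=T, v2=F, v3=F, v4=F, v5=T

  (1) {v1, v5}: all 2 true ✓
  (2) {v1, v0}: 1/2 true — not all ✓
  (3) {v3, v0, v2, v5}: 1/4 true — not all ✓
  (4) {v1, v4, v3, v2}: 1 true — at most one ✓
  (5) {v5, v1, v3}: 2/3 true — not all ✓
  (6) v0=F ⇒ v5: vacuous ✓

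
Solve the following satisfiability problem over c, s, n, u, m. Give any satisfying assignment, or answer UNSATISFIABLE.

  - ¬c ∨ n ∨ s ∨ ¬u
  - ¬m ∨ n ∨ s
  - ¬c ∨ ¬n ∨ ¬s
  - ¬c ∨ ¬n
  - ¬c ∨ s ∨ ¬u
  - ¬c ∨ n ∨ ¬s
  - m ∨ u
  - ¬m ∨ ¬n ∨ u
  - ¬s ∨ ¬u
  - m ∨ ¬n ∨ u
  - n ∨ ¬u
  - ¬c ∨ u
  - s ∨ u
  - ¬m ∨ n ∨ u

c: False; s: False; n: True; u: True; m: False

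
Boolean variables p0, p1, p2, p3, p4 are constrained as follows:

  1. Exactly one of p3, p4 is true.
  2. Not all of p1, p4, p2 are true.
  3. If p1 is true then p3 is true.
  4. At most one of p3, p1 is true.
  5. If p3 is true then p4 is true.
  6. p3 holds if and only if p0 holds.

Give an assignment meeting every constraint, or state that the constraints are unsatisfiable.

p0: False, p1: False, p2: True, p3: False, p4: True

  (1) {p3, p4}: 1 true — exactly one ✓
  (2) {p1, p4, p2}: 2/3 true — not all ✓
  (3) p1=F ⇒ p3: vacuous ✓
  (4) {p3, p1}: 0 true — at most one ✓
  (5) p3=F ⇒ p4: vacuous ✓
  (6) p3=F, p0=F — same ✓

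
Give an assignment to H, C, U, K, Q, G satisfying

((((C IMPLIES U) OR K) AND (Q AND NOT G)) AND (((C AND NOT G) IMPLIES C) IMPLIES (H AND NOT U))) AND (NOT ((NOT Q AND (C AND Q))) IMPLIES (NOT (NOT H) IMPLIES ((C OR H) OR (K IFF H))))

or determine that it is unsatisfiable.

H=T; C=F; U=F; K=T; Q=T; G=F

  (((C IMPLIES U) OR K) AND (Q AND NOT G)) AND (((C AND NOT G) IMPLIES C) IMPLIES (H AND NOT U)) = True
    ((C IMPLIES U) OR K) AND (Q AND NOT G) = True
      (C IMPLIES U) OR K = True
        C IMPLIES U = True
      Q AND NOT G = True
        NOT G = True
    ((C AND NOT G) IMPLIES C) IMPLIES (H AND NOT U) = True
      (C AND NOT G) IMPLIES C = True
        C AND NOT G = False
          NOT G = True
      H AND NOT U = True
        NOT U = True
  NOT ((NOT Q AND (C AND Q))) IMPLIES (NOT (NOT H) IMPLIES ((C OR H) OR (K IFF H))) = True
    NOT ((NOT Q AND (C AND Q))) = True
      NOT Q AND (C AND Q) = False
        NOT Q = False
        C AND Q = False
    NOT (NOT H) IMPLIES ((C OR H) OR (K IFF H)) = True
      NOT (NOT H) = True
        NOT H = False
      (C OR H) OR (K IFF H) = True
        C OR H = True
        K IFF H = True
Both conjuncts True, so the formula holds.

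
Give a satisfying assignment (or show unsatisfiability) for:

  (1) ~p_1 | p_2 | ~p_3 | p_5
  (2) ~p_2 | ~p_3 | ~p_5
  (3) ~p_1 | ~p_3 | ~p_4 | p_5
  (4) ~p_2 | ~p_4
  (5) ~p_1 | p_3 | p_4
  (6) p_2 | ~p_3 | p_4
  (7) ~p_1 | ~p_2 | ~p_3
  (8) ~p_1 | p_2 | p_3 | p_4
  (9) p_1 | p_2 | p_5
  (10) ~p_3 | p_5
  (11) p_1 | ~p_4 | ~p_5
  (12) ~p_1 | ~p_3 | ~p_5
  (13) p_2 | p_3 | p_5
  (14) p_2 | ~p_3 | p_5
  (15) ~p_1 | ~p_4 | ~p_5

p_1 = False, p_2 = True, p_3 = False, p_4 = False, p_5 = True

Set p_1 = False.
Set p_2 = True.
  then (~p_2 | ~p_4) forces p_4 = False.
Set p_3 = False.
Set p_5 = True.
All clauses satisfied.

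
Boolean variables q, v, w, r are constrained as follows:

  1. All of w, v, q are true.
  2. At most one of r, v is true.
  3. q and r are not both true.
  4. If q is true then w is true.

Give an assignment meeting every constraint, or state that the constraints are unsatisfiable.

q = True, v = True, w = True, r = False

  (1) {w, v, q}: all 3 true ✓
  (2) {r, v}: 1 true — at most one ✓
  (3) q=T, r=F — not both ✓
  (4) q=T ⇒ w: T ✓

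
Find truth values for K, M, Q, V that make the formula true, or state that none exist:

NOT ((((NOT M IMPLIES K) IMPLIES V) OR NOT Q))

K = True, M = False, Q = True, V = False

  NOT ((((NOT M IMPLIES K) IMPLIES V) OR NOT Q)) = True
    ((NOT M IMPLIES K) IMPLIES V) OR NOT Q = False
      (NOT M IMPLIES K) IMPLIES V = False
        NOT M IMPLIES K = True
          NOT M = True
      NOT Q = False
The formula evaluates to True.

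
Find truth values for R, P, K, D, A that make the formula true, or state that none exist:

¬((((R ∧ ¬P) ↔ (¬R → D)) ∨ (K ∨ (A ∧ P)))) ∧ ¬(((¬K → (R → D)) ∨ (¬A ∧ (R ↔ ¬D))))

Case R = True: the formula simplifies to ¬((¬P ∨ (K ∨ (A ∧ P)))) ∧ ¬(((¬K → D) ∨ (¬A ∧ ¬D))).
  D = True: the conjunct ¬(((¬K → D) ∨ (¬A ∧ ¬D))) becomes ¬((True ∨ False)) = False.
  D = False: simplifies to ¬((¬P ∨ (K ∨ (A ∧ P)))) ∧ ¬((K ∨ ¬A)).
    P = True: simplifies to ¬((K ∨ A)) ∧ ¬((K ∨ ¬A)).
      A = True: the conjunct ¬((K ∨ A)) becomes ¬((K ∨ True)) = False.
      A = False: the conjunct ¬((K ∨ ¬A)) becomes ¬((K ∨ True)) = False.
    P = False: the conjunct ¬((¬P ∨ (K ∨ (A ∧ P)))) becomes ¬((True ∨ K)) = False.
Case R = False: the conjunct ¬(((¬K → (R → D)) ∨ (¬A ∧ (R ↔ ¬D)))) becomes ¬((True ∨ (¬A ∧ D))) = False.
Both cases fail — unsatisfiable.

No satisfying assignment exists.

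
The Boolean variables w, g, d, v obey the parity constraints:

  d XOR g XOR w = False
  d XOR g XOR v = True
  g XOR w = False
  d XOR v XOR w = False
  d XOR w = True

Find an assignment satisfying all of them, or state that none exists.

UNSATISFIABLE

Adding constraints 2, 3, 4 mod 2: every variable appears an even number of times on the left, so the left side is 0.
But the right sides sum to 1 (mod 2). 0 ≠ 1 — the system is inconsistent.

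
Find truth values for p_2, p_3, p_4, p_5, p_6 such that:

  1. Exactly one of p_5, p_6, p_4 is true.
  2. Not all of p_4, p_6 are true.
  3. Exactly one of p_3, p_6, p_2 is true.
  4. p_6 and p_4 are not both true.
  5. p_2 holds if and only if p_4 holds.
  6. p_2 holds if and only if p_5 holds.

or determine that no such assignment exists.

p_2 = False, p_3 = False, p_4 = False, p_5 = False, p_6 = True

  (1) {p_5, p_6, p_4}: 1 true — exactly one ✓
  (2) {p_4, p_6}: 1/2 true — not all ✓
  (3) {p_3, p_6, p_2}: 1 true — exactly one ✓
  (4) p_6=T, p_4=F — not both ✓
  (5) p_2=F, p_4=F — same ✓
  (6) p_2=F, p_5=F — same ✓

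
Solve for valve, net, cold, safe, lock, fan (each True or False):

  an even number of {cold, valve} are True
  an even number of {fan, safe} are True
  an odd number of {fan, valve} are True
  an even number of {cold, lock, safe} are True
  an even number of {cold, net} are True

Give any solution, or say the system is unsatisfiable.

valve: True, net: True, cold: True, safe: False, lock: True, fan: False

{cold, valve}: 2 true → even ✓
{fan, safe}: 0 true → even ✓
{fan, valve}: 1 true → odd ✓
{cold, lock, safe}: 2 true → even ✓
{cold, net}: 2 true → even ✓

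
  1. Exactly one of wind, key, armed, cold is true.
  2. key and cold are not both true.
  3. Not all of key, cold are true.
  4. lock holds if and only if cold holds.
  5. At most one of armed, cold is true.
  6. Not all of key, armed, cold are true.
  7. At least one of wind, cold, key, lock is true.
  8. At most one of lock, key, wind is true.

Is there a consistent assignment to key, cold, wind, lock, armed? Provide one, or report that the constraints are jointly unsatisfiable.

key=F, cold=T, wind=F, lock=T, armed=F

  (1) {wind, key, armed, cold}: 1 true — exactly one ✓
  (2) key=F, cold=T — not both ✓
  (3) {key, cold}: 1/2 true — not all ✓
  (4) lock=T, cold=T — same ✓
  (5) {armed, cold}: 1 true — at most one ✓
  (6) {key, armed, cold}: 1/3 true — not all ✓
  (7) {wind, cold, key, lock}: 2 true — at least one ✓
  (8) {lock, key, wind}: 1 true — at most one ✓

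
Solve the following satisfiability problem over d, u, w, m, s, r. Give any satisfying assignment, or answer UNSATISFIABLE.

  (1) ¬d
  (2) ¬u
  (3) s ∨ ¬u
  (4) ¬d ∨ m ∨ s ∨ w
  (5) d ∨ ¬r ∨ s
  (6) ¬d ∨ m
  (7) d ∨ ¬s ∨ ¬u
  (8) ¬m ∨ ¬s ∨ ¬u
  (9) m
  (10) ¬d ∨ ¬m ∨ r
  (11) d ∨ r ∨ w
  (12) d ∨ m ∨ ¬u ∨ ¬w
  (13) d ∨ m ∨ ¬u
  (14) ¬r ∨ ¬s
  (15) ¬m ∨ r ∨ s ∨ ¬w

d = False, u = False, w = True, m = True, s = True, r = False

Unit clause (¬d) forces d = False.
Unit clause (¬u) forces u = False.
Unit clause (m) forces m = True.
Set w = True.
Set s = True.
  then (¬r ∨ ¬s) forces r = False.
All clauses satisfied.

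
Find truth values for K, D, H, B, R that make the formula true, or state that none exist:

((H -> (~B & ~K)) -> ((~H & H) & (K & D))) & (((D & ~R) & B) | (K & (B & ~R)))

K = True, D = True, H = True, B = True, R = False

  (H -> (~B & ~K)) -> ((~H & H) & (K & D)) = True
    H -> (~B & ~K) = False
      ~B & ~K = False
        ~B = False
        ~K = False
    (~H & H) & (K & D) = False
      ~H & H = False
        ~H = False
      K & D = True
  ((D & ~R) & B) | (K & (B & ~R)) = True
    (D & ~R) & B = True
      D & ~R = True
        ~R = True
    K & (B & ~R) = True
      B & ~R = True
        ~R = True
Both conjuncts True, so the formula holds.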